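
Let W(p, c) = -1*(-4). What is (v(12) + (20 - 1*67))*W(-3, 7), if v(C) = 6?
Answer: -164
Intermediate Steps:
W(p, c) = 4
(v(12) + (20 - 1*67))*W(-3, 7) = (6 + (20 - 1*67))*4 = (6 + (20 - 67))*4 = (6 - 47)*4 = -41*4 = -164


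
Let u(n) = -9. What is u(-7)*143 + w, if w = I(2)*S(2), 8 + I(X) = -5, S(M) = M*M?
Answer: -1339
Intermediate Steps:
S(M) = M**2
I(X) = -13 (I(X) = -8 - 5 = -13)
w = -52 (w = -13*2**2 = -13*4 = -52)
u(-7)*143 + w = -9*143 - 52 = -1287 - 52 = -1339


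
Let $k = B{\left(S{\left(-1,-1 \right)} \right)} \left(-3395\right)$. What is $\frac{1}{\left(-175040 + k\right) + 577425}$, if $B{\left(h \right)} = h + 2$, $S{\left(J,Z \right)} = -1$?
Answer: $\frac{1}{398990} \approx 2.5063 \cdot 10^{-6}$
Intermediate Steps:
$B{\left(h \right)} = 2 + h$
$k = -3395$ ($k = \left(2 - 1\right) \left(-3395\right) = 1 \left(-3395\right) = -3395$)
$\frac{1}{\left(-175040 + k\right) + 577425} = \frac{1}{\left(-175040 - 3395\right) + 577425} = \frac{1}{-178435 + 577425} = \frac{1}{398990}$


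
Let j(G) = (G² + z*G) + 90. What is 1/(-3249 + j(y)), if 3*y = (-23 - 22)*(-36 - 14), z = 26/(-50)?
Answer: 1/558951 ≈ 1.7891e-6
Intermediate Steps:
z = -13/25 (z = 26*(-1/50) = -13/25 ≈ -0.52000)
y = 750 (y = ((-23 - 22)*(-36 - 14))/3 = (-45*(-50))/3 = (⅓)*2250 = 750)
j(G) = 90 + G² - 13*G/25 (j(G) = (G² - 13*G/25) + 90 = 90 + G² - 13*G/25)
1/(-3249 + j(y)) = 1/(-3249 + (90 + 750² - 13/25*750)) = 1/(-3249 + (90 + 562500 - 390)) = 1/(-3249 + 562200) = 1/558951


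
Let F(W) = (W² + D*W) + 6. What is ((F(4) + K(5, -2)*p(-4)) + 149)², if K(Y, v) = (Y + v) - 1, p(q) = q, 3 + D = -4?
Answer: 18225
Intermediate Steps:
D = -7 (D = -3 - 4 = -7)
K(Y, v) = -1 + Y + v
F(W) = 6 + W² - 7*W (F(W) = (W² - 7*W) + 6 = 6 + W² - 7*W)
((F(4) + K(5, -2)*p(-4)) + 149)² = (((6 + 4² - 7*4) + (-1 + 5 - 2)*(-4)) + 149)² = (((6 + 16 - 28) + 2*(-4)) + 149)² = ((-6 - 8) + 149)² = (-14 + 149)² = 135² = 18225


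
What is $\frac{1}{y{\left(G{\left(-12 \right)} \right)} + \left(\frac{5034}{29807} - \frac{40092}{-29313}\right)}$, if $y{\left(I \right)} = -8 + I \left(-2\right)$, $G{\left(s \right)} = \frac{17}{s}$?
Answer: $- \frac{582488394}{2114467445} \approx -0.27548$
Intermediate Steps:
$y{\left(I \right)} = -8 - 2 I$
$\frac{1}{y{\left(G{\left(-12 \right)} \right)} + \left(\frac{5034}{29807} - \frac{40092}{-29313}\right)} = \frac{1}{\left(-8 - 2 \frac{17}{-12}\right) + \left(\frac{5034}{29807} - \frac{40092}{-29313}\right)} = \frac{1}{\left(-8 - 2 \cdot 17 \left(- \frac{1}{12}\right)\right) + \left(5034 \cdot \frac{1}{29807} - - \frac{13364}{9771}\right)} = \frac{1}{\left(-8 - - \frac{17}{6}\right) + \left(\frac{5034}{29807} + \frac{13364}{9771}\right)} = \frac{1}{\left(-8 + \frac{17}{6}\right) + \frac{447527962}{291244197}} = \frac{1}{- \frac{31}{6} + \frac{447527962}{291244197}} = \frac{1}{- \frac{2114467445}{582488394}} = - \frac{582488394}{2114467445}$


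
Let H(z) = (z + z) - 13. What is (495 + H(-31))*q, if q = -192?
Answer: -80640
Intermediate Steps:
H(z) = -13 + 2*z (H(z) = 2*z - 13 = -13 + 2*z)
(495 + H(-31))*q = (495 + (-13 + 2*(-31)))*(-192) = (495 + (-13 - 62))*(-192) = (495 - 75)*(-192) = 420*(-192) = -80640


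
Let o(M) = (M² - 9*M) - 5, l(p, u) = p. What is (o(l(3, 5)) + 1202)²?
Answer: 1390041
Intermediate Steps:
o(M) = -5 + M² - 9*M
(o(l(3, 5)) + 1202)² = ((-5 + 3² - 9*3) + 1202)² = ((-5 + 9 - 27) + 1202)² = (-23 + 1202)² = 1179² = 1390041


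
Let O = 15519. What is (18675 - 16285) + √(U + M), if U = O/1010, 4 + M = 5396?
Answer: 2390 + √5516053390/1010 ≈ 2463.5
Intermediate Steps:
M = 5392 (M = -4 + 5396 = 5392)
U = 15519/1010 ≈ 15.365
(18675 - 16285) + √(U + M) = (18675 - 16285) + √(15519/1010 + 5392) = 2390 + √(5461439/1010) = 2390 + √5516053390/1010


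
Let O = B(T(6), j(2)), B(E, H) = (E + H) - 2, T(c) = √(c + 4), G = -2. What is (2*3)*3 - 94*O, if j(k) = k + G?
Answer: 206 - 94*√10 ≈ -91.254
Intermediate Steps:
T(c) = √(4 + c)
j(k) = -2 + k (j(k) = k - 2 = -2 + k)
B(E, H) = -2 + E + H
O = -2 + √10 (O = -2 + √(4 + 6) + (-2 + 2) = -2 + √10 + 0 = -2 + √10 ≈ 1.1623)
(2*3)*3 - 94*O = (2*3)*3 - 94*(-2 + √10) = 6*3 + (188 - 94*√10) = 18 + (188 - 94*√10) = 206 - 94*√10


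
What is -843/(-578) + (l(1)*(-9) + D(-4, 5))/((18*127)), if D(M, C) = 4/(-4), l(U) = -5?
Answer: 976265/660654 ≈ 1.4777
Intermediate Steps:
D(M, C) = -1 (D(M, C) = 4*(-¼) = -1)
-843/(-578) + (l(1)*(-9) + D(-4, 5))/((18*127)) = -843/(-578) + (-5*(-9) - 1)/((18*127)) = -843*(-1/578) + (45 - 1)/2286 = 843/578 + 44*(1/2286) = 843/578 + 22/1143 = 976265/660654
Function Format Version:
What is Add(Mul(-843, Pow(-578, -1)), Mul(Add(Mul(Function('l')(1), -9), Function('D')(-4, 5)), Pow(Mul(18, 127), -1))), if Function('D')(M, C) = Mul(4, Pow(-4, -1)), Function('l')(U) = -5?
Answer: Rational(976265, 660654) ≈ 1.4777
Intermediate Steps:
Function('D')(M, C) = -1 (Function('D')(M, C) = Mul(4, Rational(-1, 4)) = -1)
Add(Mul(-843, Pow(-578, -1)), Mul(Add(Mul(Function('l')(1), -9), Function('D')(-4, 5)), Pow(Mul(18, 127), -1))) = Add(Mul(-843, Pow(-578, -1)), Mul(Add(Mul(-5, -9), -1), Pow(Mul(18, 127), -1))) = Add(Mul(-843, Rational(-1, 578)), Mul(Add(45, -1), Pow(2286, -1))) = Add(Rational(843, 578), Mul(44, Rational(1, 2286))) = Add(Rational(843, 578), Rational(22, 1143)) = Rational(976265, 660654)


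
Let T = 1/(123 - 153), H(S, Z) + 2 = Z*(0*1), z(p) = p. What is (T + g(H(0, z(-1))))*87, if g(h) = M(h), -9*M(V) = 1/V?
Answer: 29/15 ≈ 1.9333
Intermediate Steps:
H(S, Z) = -2 (H(S, Z) = -2 + Z*(0*1) = -2 + Z*0 = -2 + 0 = -2)
M(V) = -1/(9*V)
g(h) = -1/(9*h)
T = -1/30 (T = 1/(-30) = -1/30 ≈ -0.033333)
(T + g(H(0, z(-1))))*87 = (-1/30 - 1/9/(-2))*87 = (-1/30 - 1/9*(-1/2))*87 = (-1/30 + 1/18)*87 = (1/45)*87 = 29/15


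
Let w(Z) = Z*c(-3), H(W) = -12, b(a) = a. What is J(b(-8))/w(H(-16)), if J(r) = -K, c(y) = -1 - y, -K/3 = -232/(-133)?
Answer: -29/133 ≈ -0.21804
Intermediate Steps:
K = -696/133 (K = -(-696)/(-133) = -(-696)*(-1)/133 = -3*232/133 = -696/133 ≈ -5.2331)
w(Z) = 2*Z (w(Z) = Z*(-1 - 1*(-3)) = Z*(-1 + 3) = Z*2 = 2*Z)
J(r) = 696/133 (J(r) = -1*(-696/133) = 696/133)
J(b(-8))/w(H(-16)) = 696/(133*((2*(-12)))) = (696/133)/(-24) = (696/133)*(-1/24) = -29/133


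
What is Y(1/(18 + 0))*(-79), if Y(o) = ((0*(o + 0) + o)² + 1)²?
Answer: -8344375/104976 ≈ -79.488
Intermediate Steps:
Y(o) = (1 + o²)² (Y(o) = ((0*o + o)² + 1)² = ((0 + o)² + 1)² = (o² + 1)² = (1 + o²)²)
Y(1/(18 + 0))*(-79) = (1 + (1/(18 + 0))²)²*(-79) = (1 + (1/18)²)²*(-79) = (1 + 1/324)²*(-79) = (325/324)²*(-79) = (105625/104976)*(-79) = -8344375/104976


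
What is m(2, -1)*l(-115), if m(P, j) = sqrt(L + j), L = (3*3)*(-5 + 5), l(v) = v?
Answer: -115*I ≈ -115.0*I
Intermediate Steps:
L = 0 (L = 9*0 = 0)
m(P, j) = sqrt(j) (m(P, j) = sqrt(0 + j) = sqrt(j))
m(2, -1)*l(-115) = sqrt(-1)*(-115) = I*(-115) = -115*I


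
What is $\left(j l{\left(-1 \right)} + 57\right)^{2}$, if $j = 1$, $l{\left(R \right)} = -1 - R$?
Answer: $3249$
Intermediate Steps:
$\left(j l{\left(-1 \right)} + 57\right)^{2} = \left(1 \left(-1 - -1\right) + 57\right)^{2} = \left(1 \left(-1 + 1\right) + 57\right)^{2} = \left(1 \cdot 0 + 57\right)^{2} = \left(0 + 57\right)^{2} = 57^{2} = 3249$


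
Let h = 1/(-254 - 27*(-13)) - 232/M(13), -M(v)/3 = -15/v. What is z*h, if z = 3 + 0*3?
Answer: -11017403/54795 ≈ -201.07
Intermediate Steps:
M(v) = 45/v (M(v) = -(-45)/v = 45/v)
z = 3 (z = 3 + 0 = 3)
h = -11017403/164385 (h = 1/(-254 - 27*(-13)) - 232/(45/13) = -1/13/(-281) - 232/(45*(1/13)) = -1/281*(-1/13) - 232/45/13 = 1/3653 - 232*13/45 = 1/3653 - 3016/45 = -11017403/164385 ≈ -67.022)
z*h = 3*(-11017403/164385) = -11017403/54795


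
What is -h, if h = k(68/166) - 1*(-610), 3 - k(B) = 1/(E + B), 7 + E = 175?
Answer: -8568431/13978 ≈ -612.99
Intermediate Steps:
E = 168 (E = -7 + 175 = 168)
k(B) = 3 - 1/(168 + B)
h = 8568431/13978 (h = (503 + 3*(68/166))/(168 + 68/166) - 1*(-610) = (503 + 3*(68*(1/166)))/(168 + 68*(1/166)) + 610 = (503 + 3*(34/83))/(168 + 34/83) + 610 = (503 + 102/83)/(13978/83) + 610 = (83/13978)*(41851/83) + 610 = 41851/13978 + 610 = 8568431/13978 ≈ 612.99)
-h = -1*8568431/13978 = -8568431/13978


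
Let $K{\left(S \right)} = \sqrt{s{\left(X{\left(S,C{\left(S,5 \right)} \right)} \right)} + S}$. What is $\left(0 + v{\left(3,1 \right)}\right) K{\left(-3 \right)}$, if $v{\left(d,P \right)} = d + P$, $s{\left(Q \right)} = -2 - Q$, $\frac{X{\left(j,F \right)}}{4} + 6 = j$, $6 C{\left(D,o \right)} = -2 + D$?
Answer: $4 \sqrt{31} \approx 22.271$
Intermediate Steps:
$C{\left(D,o \right)} = - \frac{1}{3} + \frac{D}{6}$ ($C{\left(D,o \right)} = \frac{-2 + D}{6} = - \frac{1}{3} + \frac{D}{6}$)
$X{\left(j,F \right)} = -24 + 4 j$
$v{\left(d,P \right)} = P + d$
$K{\left(S \right)} = \sqrt{22 - 3 S}$ ($K{\left(S \right)} = \sqrt{\left(-2 - \left(-24 + 4 S\right)\right) + S} = \sqrt{\left(22 - 4 S\right) + S} = \sqrt{22 - 3 S}$)
$\left(0 + v{\left(3,1 \right)}\right) K{\left(-3 \right)} = \left(0 + \left(1 + 3\right)\right) \sqrt{22 - -9} = \left(0 + 4\right) \sqrt{22 + 9} = 4 \sqrt{31}$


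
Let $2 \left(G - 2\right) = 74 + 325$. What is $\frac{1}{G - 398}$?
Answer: $- \frac{2}{393} \approx -0.0050891$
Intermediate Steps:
$G = \frac{403}{2}$ ($G = 2 + \frac{74 + 325}{2} = 2 + \frac{1}{2} \cdot 399 = 2 + \frac{399}{2} = \frac{403}{2} \approx 201.5$)
$\frac{1}{G - 398} = \frac{1}{\frac{403}{2} - 398} = \frac{1}{- \frac{393}{2}} = - \frac{2}{393}$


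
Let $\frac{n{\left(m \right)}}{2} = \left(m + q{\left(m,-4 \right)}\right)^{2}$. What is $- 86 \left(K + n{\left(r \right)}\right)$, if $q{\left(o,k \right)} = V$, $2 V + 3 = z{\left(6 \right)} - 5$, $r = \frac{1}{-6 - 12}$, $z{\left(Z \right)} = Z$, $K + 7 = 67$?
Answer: $- \frac{433483}{81} \approx -5351.6$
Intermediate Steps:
$K = 60$ ($K = -7 + 67 = 60$)
$r = - \frac{1}{18}$ ($r = \frac{1}{-18} = - \frac{1}{18} \approx -0.055556$)
$V = -1$ ($V = - \frac{3}{2} + \frac{6 - 5}{2} = - \frac{3}{2} + \frac{1}{2} \cdot 1 = - \frac{3}{2} + \frac{1}{2} = -1$)
$q{\left(o,k \right)} = -1$
$n{\left(m \right)} = 2 \left(-1 + m\right)^{2}$ ($n{\left(m \right)} = 2 \left(m - 1\right)^{2} = 2 \left(-1 + m\right)^{2}$)
$- 86 \left(K + n{\left(r \right)}\right) = - 86 \left(60 + 2 \left(-1 - \frac{1}{18}\right)^{2}\right) = - 86 \left(60 + 2 \left(- \frac{19}{18}\right)^{2}\right) = - 86 \left(60 + 2 \cdot \frac{361}{324}\right) = - 86 \left(60 + \frac{361}{162}\right) = \left(-86\right) \frac{10081}{162} = - \frac{433483}{81}$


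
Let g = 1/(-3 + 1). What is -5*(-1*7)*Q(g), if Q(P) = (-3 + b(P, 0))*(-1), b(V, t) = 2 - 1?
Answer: 70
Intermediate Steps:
b(V, t) = 1
g = -1/2 (g = 1/(-2) = -1/2 ≈ -0.50000)
Q(P) = 2 (Q(P) = (-3 + 1)*(-1) = -2*(-1) = 2)
-5*(-1*7)*Q(g) = -5*(-1*7)*2 = -(-35)*2 = -5*(-14) = 70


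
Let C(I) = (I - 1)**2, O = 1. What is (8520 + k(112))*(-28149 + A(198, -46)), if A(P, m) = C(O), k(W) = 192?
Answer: -245234088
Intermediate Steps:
C(I) = (-1 + I)**2
A(P, m) = 0 (A(P, m) = (-1 + 1)**2 = 0**2 = 0)
(8520 + k(112))*(-28149 + A(198, -46)) = (8520 + 192)*(-28149 + 0) = 8712*(-28149) = -245234088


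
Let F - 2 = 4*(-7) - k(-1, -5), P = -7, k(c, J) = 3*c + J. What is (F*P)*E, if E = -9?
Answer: -1134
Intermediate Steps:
k(c, J) = J + 3*c
F = -18 (F = 2 + (4*(-7) - (-5 + 3*(-1))) = 2 + (-28 - (-5 - 3)) = 2 + (-28 - 1*(-8)) = 2 + (-28 + 8) = 2 - 20 = -18)
(F*P)*E = -18*(-7)*(-9) = 126*(-9) = -1134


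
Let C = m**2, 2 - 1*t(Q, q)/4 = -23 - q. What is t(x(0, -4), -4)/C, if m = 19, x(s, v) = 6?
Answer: 84/361 ≈ 0.23269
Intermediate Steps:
t(Q, q) = 100 + 4*q (t(Q, q) = 8 - 4*(-23 - q) = 8 + (92 + 4*q) = 100 + 4*q)
C = 361 (C = 19**2 = 361)
t(x(0, -4), -4)/C = (100 + 4*(-4))/361 = (100 - 16)*(1/361) = 84*(1/361) = 84/361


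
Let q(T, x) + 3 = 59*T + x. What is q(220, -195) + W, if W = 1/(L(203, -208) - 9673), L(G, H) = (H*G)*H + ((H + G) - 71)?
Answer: 112134479227/8772843 ≈ 12782.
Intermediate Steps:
L(G, H) = -71 + G + H + G*H² (L(G, H) = (G*H)*H + ((G + H) - 71) = G*H² + (-71 + G + H) = -71 + G + H + G*H²)
q(T, x) = -3 + x + 59*T (q(T, x) = -3 + (59*T + x) = -3 + (x + 59*T) = -3 + x + 59*T)
W = 1/8772843 (W = 1/((-71 + 203 - 208 + 203*(-208)²) - 9673) = 1/((-71 + 203 - 208 + 203*43264) - 9673) = 1/((-71 + 203 - 208 + 8782592) - 9673) = 1/(8782516 - 9673) = 1/8772843 ≈ 1.1399e-7)
q(220, -195) + W = (-3 - 195 + 59*220) + 1/8772843 = (-3 - 195 + 12980) + 1/8772843 = 12782 + 1/8772843 = 112134479227/8772843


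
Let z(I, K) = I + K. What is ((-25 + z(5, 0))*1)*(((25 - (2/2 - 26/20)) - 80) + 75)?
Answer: -406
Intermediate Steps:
((-25 + z(5, 0))*1)*(((25 - (2/2 - 26/20)) - 80) + 75) = ((-25 + (5 + 0))*1)*(((25 - (2/2 - 26/20)) - 80) + 75) = ((-25 + 5)*1)*(((25 - (2*(½) - 26*1/20)) - 80) + 75) = (-20*1)*(((25 - (1 - 13/10)) - 80) + 75) = -20*(((25 - 1*(-3/10)) - 80) + 75) = -20*(((25 + 3/10) - 80) + 75) = -20*((253/10 - 80) + 75) = -20*(-547/10 + 75) = -20*203/10 = -406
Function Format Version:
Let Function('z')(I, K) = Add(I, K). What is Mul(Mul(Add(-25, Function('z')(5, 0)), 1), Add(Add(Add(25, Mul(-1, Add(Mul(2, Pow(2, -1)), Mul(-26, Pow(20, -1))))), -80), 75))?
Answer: -406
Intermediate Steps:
Mul(Mul(Add(-25, Function('z')(5, 0)), 1), Add(Add(Add(25, Mul(-1, Add(Mul(2, Pow(2, -1)), Mul(-26, Pow(20, -1))))), -80), 75)) = Mul(Mul(Add(-25, Add(5, 0)), 1), Add(Add(Add(25, Mul(-1, Add(Mul(2, Pow(2, -1)), Mul(-26, Pow(20, -1))))), -80), 75)) = Mul(Mul(Add(-25, 5), 1), Add(Add(Add(25, Mul(-1, Add(Mul(2, Rational(1, 2)), Mul(-26, Rational(1, 20))))), -80), 75)) = Mul(Mul(-20, 1), Add(Add(Add(25, Mul(-1, Add(1, Rational(-13, 10)))), -80), 75)) = Mul(-20, Add(Add(Add(25, Mul(-1, Rational(-3, 10))), -80), 75)) = Mul(-20, Add(Add(Add(25, Rational(3, 10)), -80), 75)) = Mul(-20, Add(Add(Rational(253, 10), -80), 75)) = Mul(-20, Add(Rational(-547, 10), 75)) = Mul(-20, Rational(203, 10)) = -406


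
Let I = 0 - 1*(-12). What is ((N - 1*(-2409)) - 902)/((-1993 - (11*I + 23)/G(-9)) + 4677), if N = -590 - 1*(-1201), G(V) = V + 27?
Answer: 38124/48157 ≈ 0.79166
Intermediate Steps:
G(V) = 27 + V
N = 611 (N = -590 + 1201 = 611)
I = 12 (I = 0 + 12 = 12)
((N - 1*(-2409)) - 902)/((-1993 - (11*I + 23)/G(-9)) + 4677) = ((611 - 1*(-2409)) - 902)/((-1993 - (11*12 + 23)/(27 - 9)) + 4677) = ((611 + 2409) - 902)/((-1993 - (132 + 23)/18) + 4677) = (3020 - 902)/((-1993 - 155/18) + 4677) = 2118/((-1993 - 1*155/18) + 4677) = 2118/((-1993 - 155/18) + 4677) = 2118/(-36029/18 + 4677) = 2118/(48157/18) = 2118*(18/48157) = 38124/48157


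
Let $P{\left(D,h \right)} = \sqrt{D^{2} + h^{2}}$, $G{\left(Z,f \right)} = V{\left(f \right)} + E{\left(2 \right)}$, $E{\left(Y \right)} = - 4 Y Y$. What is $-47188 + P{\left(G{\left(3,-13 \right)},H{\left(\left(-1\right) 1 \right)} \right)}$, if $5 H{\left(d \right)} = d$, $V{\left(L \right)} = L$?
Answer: $-47188 + \frac{\sqrt{21026}}{5} \approx -47159.0$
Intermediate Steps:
$E{\left(Y \right)} = - 4 Y^{2}$
$G{\left(Z,f \right)} = -16 + f$ ($G{\left(Z,f \right)} = f - 4 \cdot 2^{2} = f - 16 = -16 + f$)
$H{\left(d \right)} = \frac{d}{5}$
$-47188 + P{\left(G{\left(3,-13 \right)},H{\left(\left(-1\right) 1 \right)} \right)} = -47188 + \sqrt{\left(-16 - 13\right)^{2} + \left(\frac{\left(-1\right) 1}{5}\right)^{2}} = -47188 + \sqrt{\left(-29\right)^{2} + \left(\frac{1}{5} \left(-1\right)\right)^{2}} = -47188 + \sqrt{841 + \left(- \frac{1}{5}\right)^{2}} = -47188 + \sqrt{841 + \frac{1}{25}} = -47188 + \sqrt{\frac{21026}{25}} = -47188 + \frac{\sqrt{21026}}{5}$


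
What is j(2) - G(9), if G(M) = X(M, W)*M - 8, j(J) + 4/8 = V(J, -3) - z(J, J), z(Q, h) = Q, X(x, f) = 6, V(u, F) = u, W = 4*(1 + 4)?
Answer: -93/2 ≈ -46.500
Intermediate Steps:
W = 20 (W = 4*5 = 20)
j(J) = -½ (j(J) = -½ + (J - J) = -½ + 0 = -½)
G(M) = -8 + 6*M (G(M) = 6*M - 8 = -8 + 6*M)
j(2) - G(9) = -½ - (-8 + 6*9) = -½ - (-8 + 54) = -½ - 1*46 = -½ - 46 = -93/2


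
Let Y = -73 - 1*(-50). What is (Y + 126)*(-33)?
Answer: -3399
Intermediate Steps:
Y = -23 (Y = -73 + 50 = -23)
(Y + 126)*(-33) = (-23 + 126)*(-33) = 103*(-33) = -3399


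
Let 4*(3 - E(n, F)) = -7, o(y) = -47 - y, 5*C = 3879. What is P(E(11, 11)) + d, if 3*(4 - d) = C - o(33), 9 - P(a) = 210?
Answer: -7234/15 ≈ -482.27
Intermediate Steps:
C = 3879/5 (C = (1/5)*3879 = 3879/5 ≈ 775.80)
E(n, F) = 19/4 (E(n, F) = 3 - 1/4*(-7) = 3 + 7/4 = 19/4)
P(a) = -201 (P(a) = 9 - 1*210 = 9 - 210 = -201)
d = -4219/15 (d = 4 - (3879/5 - (-47 - 1*33))/3 = 4 - (3879/5 - (-47 - 33))/3 = 4 - (3879/5 - 1*(-80))/3 = 4 - (3879/5 + 80)/3 = 4 - 1/3*4279/5 = 4 - 4279/15 = -4219/15 ≈ -281.27)
P(E(11, 11)) + d = -201 - 4219/15 = -7234/15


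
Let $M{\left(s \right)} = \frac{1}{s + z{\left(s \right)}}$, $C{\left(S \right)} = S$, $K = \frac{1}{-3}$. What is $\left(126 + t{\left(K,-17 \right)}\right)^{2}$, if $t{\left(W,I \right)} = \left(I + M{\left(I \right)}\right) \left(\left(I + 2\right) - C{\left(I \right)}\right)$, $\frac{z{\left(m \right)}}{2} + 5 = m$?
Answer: $\frac{31472100}{3721} \approx 8458.0$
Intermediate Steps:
$z{\left(m \right)} = -10 + 2 m$
$K = - \frac{1}{3} \approx -0.33333$
$M{\left(s \right)} = \frac{1}{-10 + 3 s}$ ($M{\left(s \right)} = \frac{1}{s + \left(-10 + 2 s\right)} = \frac{1}{-10 + 3 s}$)
$t{\left(W,I \right)} = 2 I + \frac{2}{-10 + 3 I}$ ($t{\left(W,I \right)} = \left(I + \frac{1}{-10 + 3 I}\right) \left(\left(I + 2\right) - I\right) = \left(I + \frac{1}{-10 + 3 I}\right) \left(\left(2 + I\right) - I\right) = \left(I + \frac{1}{-10 + 3 I}\right) 2 = 2 I + \frac{2}{-10 + 3 I}$)
$\left(126 + t{\left(K,-17 \right)}\right)^{2} = \left(126 + \frac{2 \left(1 - 17 \left(-10 + 3 \left(-17\right)\right)\right)}{-10 + 3 \left(-17\right)}\right)^{2} = \left(126 + \frac{2 \left(1 - 17 \left(-10 - 51\right)\right)}{-10 - 51}\right)^{2} = \left(126 + \frac{2 \left(1 - -1037\right)}{-61}\right)^{2} = \left(126 + 2 \left(- \frac{1}{61}\right) \left(1 + 1037\right)\right)^{2} = \left(126 + 2 \left(- \frac{1}{61}\right) 1038\right)^{2} = \left(126 - \frac{2076}{61}\right)^{2} = \left(\frac{5610}{61}\right)^{2} = \frac{31472100}{3721}$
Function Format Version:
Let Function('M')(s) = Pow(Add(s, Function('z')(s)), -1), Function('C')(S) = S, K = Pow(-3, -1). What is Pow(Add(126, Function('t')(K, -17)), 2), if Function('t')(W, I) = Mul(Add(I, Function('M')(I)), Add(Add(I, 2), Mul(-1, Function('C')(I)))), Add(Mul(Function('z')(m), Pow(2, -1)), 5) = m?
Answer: Rational(31472100, 3721) ≈ 8458.0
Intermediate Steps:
Function('z')(m) = Add(-10, Mul(2, m))
K = Rational(-1, 3) ≈ -0.33333
Function('M')(s) = Pow(Add(-10, Mul(3, s)), -1) (Function('M')(s) = Pow(Add(s, Add(-10, Mul(2, s))), -1) = Pow(Add(-10, Mul(3, s)), -1))
Function('t')(W, I) = Add(Mul(2, I), Mul(2, Pow(Add(-10, Mul(3, I)), -1))) (Function('t')(W, I) = Mul(Add(I, Pow(Add(-10, Mul(3, I)), -1)), Add(Add(I, 2), Mul(-1, I))) = Mul(Add(I, Pow(Add(-10, Mul(3, I)), -1)), Add(Add(2, I), Mul(-1, I))) = Mul(Add(I, Pow(Add(-10, Mul(3, I)), -1)), 2) = Add(Mul(2, I), Mul(2, Pow(Add(-10, Mul(3, I)), -1))))
Pow(Add(126, Function('t')(K, -17)), 2) = Pow(Add(126, Mul(2, Pow(Add(-10, Mul(3, -17)), -1), Add(1, Mul(-17, Add(-10, Mul(3, -17)))))), 2) = Pow(Add(126, Mul(2, Pow(Add(-10, -51), -1), Add(1, Mul(-17, Add(-10, -51))))), 2) = Pow(Add(126, Mul(2, Pow(-61, -1), Add(1, Mul(-17, -61)))), 2) = Pow(Add(126, Mul(2, Rational(-1, 61), Add(1, 1037))), 2) = Pow(Add(126, Mul(2, Rational(-1, 61), 1038)), 2) = Pow(Add(126, Rational(-2076, 61)), 2) = Pow(Rational(5610, 61), 2) = Rational(31472100, 3721)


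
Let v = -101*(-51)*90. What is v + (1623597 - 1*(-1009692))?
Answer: 3096879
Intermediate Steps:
v = 463590 (v = 5151*90 = 463590)
v + (1623597 - 1*(-1009692)) = 463590 + (1623597 - 1*(-1009692)) = 463590 + (1623597 + 1009692) = 463590 + 2633289 = 3096879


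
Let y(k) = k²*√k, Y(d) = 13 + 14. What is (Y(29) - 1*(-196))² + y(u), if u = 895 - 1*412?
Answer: 49729 + 233289*√483 ≈ 5.1768e+6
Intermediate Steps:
u = 483 (u = 895 - 412 = 483)
Y(d) = 27
y(k) = k^(5/2)
(Y(29) - 1*(-196))² + y(u) = (27 - 1*(-196))² + 483^(5/2) = (27 + 196)² + 233289*√483 = 223² + 233289*√483 = 49729 + 233289*√483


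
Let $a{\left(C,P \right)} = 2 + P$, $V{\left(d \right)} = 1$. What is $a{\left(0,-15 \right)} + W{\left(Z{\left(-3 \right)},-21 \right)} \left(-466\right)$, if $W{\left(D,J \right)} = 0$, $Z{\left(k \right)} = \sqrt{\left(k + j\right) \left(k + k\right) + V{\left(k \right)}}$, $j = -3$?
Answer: $-13$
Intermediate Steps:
$Z{\left(k \right)} = \sqrt{1 + 2 k \left(-3 + k\right)}$ ($Z{\left(k \right)} = \sqrt{\left(k - 3\right) \left(k + k\right) + 1} = \sqrt{\left(-3 + k\right) 2 k + 1} = \sqrt{2 k \left(-3 + k\right) + 1} = \sqrt{1 + 2 k \left(-3 + k\right)}$)
$a{\left(0,-15 \right)} + W{\left(Z{\left(-3 \right)},-21 \right)} \left(-466\right) = \left(2 - 15\right) + 0 \left(-466\right) = -13 + 0 = -13$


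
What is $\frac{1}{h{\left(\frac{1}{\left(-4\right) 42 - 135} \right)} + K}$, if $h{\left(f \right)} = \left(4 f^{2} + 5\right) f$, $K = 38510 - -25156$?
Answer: $\frac{27818127}{1771068414533} \approx 1.5707 \cdot 10^{-5}$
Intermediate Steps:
$K = 63666$ ($K = 38510 + 25156 = 63666$)
$h{\left(f \right)} = f \left(5 + 4 f^{2}\right)$ ($h{\left(f \right)} = \left(5 + 4 f^{2}\right) f = f \left(5 + 4 f^{2}\right)$)
$\frac{1}{h{\left(\frac{1}{\left(-4\right) 42 - 135} \right)} + K} = \frac{1}{\frac{5 + 4 \left(\frac{1}{\left(-4\right) 42 - 135}\right)^{2}}{\left(-4\right) 42 - 135} + 63666} = \frac{1}{\frac{5 + 4 \left(\frac{1}{-168 - 135}\right)^{2}}{-168 - 135} + 63666} = \frac{1}{\frac{5 + 4 \left(\frac{1}{-303}\right)^{2}}{-303} + 63666} = \frac{1}{- \frac{5 + 4 \left(- \frac{1}{303}\right)^{2}}{303} + 63666} = \frac{1}{- \frac{5 + 4 \cdot \frac{1}{91809}}{303} + 63666} = \frac{1}{- \frac{5 + \frac{4}{91809}}{303} + 63666} = \frac{1}{\left(- \frac{1}{303}\right) \frac{459049}{91809} + 63666} = \frac{1}{- \frac{459049}{27818127} + 63666} = \frac{1}{\frac{1771068414533}{27818127}} = \frac{27818127}{1771068414533}$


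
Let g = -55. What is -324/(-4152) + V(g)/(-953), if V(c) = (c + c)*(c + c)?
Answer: -4160869/329738 ≈ -12.619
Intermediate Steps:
V(c) = 4*c**2 (V(c) = (2*c)*(2*c) = 4*c**2)
-324/(-4152) + V(g)/(-953) = -324/(-4152) + (4*(-55)**2)/(-953) = -324*(-1/4152) + (4*3025)*(-1/953) = 27/346 + 12100*(-1/953) = 27/346 - 12100/953 = -4160869/329738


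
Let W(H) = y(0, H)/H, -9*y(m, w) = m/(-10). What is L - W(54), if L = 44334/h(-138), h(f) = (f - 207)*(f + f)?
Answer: 2463/5290 ≈ 0.46560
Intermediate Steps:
h(f) = 2*f*(-207 + f) (h(f) = (-207 + f)*(2*f) = 2*f*(-207 + f))
y(m, w) = m/90 (y(m, w) = -m/(9*(-10)) = -m*(-1)/(9*10) = -(-1)*m/90 = m/90)
W(H) = 0 (W(H) = ((1/90)*0)/H = 0/H = 0)
L = 2463/5290 (L = 44334/((2*(-138)*(-207 - 138))) = 44334/((2*(-138)*(-345))) = 44334/95220 = 44334*(1/95220) = 2463/5290 ≈ 0.46560)
L - W(54) = 2463/5290 - 1*0 = 2463/5290 + 0 = 2463/5290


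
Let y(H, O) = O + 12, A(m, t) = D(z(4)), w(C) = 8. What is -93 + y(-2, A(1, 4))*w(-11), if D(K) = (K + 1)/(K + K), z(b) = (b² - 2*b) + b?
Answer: 22/3 ≈ 7.3333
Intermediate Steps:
z(b) = b² - b
D(K) = (1 + K)/(2*K) (D(K) = (1 + K)/((2*K)) = (1 + K)*(1/(2*K)) = (1 + K)/(2*K))
A(m, t) = 13/24 (A(m, t) = (1 + 4*(-1 + 4))/(2*((4*(-1 + 4)))) = (1 + 4*3)/(2*((4*3))) = (½)*(1 + 12)/12 = (½)*(1/12)*13 = 13/24)
y(H, O) = 12 + O
-93 + y(-2, A(1, 4))*w(-11) = -93 + (12 + 13/24)*8 = -93 + (301/24)*8 = -93 + 301/3 = 22/3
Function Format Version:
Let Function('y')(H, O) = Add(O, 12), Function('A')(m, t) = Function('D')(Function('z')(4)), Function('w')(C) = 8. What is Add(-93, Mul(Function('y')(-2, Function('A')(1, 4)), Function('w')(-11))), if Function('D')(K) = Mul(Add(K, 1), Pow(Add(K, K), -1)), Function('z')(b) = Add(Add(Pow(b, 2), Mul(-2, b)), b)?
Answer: Rational(22, 3) ≈ 7.3333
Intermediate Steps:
Function('z')(b) = Add(Pow(b, 2), Mul(-1, b))
Function('D')(K) = Mul(Rational(1, 2), Pow(K, -1), Add(1, K)) (Function('D')(K) = Mul(Add(1, K), Pow(Mul(2, K), -1)) = Mul(Add(1, K), Mul(Rational(1, 2), Pow(K, -1))) = Mul(Rational(1, 2), Pow(K, -1), Add(1, K)))
Function('A')(m, t) = Rational(13, 24) (Function('A')(m, t) = Mul(Rational(1, 2), Pow(Mul(4, Add(-1, 4)), -1), Add(1, Mul(4, Add(-1, 4)))) = Mul(Rational(1, 2), Pow(Mul(4, 3), -1), Add(1, Mul(4, 3))) = Mul(Rational(1, 2), Pow(12, -1), Add(1, 12)) = Mul(Rational(1, 2), Rational(1, 12), 13) = Rational(13, 24))
Function('y')(H, O) = Add(12, O)
Add(-93, Mul(Function('y')(-2, Function('A')(1, 4)), Function('w')(-11))) = Add(-93, Mul(Add(12, Rational(13, 24)), 8)) = Add(-93, Mul(Rational(301, 24), 8)) = Add(-93, Rational(301, 3)) = Rational(22, 3)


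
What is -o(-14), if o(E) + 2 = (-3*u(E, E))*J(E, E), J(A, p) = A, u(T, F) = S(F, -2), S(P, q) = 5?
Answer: -208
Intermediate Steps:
u(T, F) = 5
o(E) = -2 - 15*E (o(E) = -2 + (-3*5)*E = -2 - 15*E)
-o(-14) = -(-2 - 15*(-14)) = -(-2 + 210) = -1*208 = -208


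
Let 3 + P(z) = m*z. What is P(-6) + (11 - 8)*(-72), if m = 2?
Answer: -231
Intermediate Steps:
P(z) = -3 + 2*z
P(-6) + (11 - 8)*(-72) = (-3 + 2*(-6)) + (11 - 8)*(-72) = (-3 - 12) + 3*(-72) = -15 - 216 = -231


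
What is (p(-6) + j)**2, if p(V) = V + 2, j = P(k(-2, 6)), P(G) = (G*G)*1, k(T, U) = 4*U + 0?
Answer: 327184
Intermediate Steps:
k(T, U) = 4*U
P(G) = G**2 (P(G) = G**2*1 = G**2)
j = 576 (j = (4*6)**2 = 24**2 = 576)
p(V) = 2 + V
(p(-6) + j)**2 = ((2 - 6) + 576)**2 = (-4 + 576)**2 = 572**2 = 327184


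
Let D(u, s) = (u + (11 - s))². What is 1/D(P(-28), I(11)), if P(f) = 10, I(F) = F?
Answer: 1/100 ≈ 0.010000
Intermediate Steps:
D(u, s) = (11 + u - s)²
1/D(P(-28), I(11)) = 1/((11 + 10 - 1*11)²) = 1/((11 + 10 - 11)²) = 1/(10²) = 1/100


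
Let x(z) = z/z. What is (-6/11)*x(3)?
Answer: -6/11 ≈ -0.54545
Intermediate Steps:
x(z) = 1
(-6/11)*x(3) = -6/11*1 = -6/11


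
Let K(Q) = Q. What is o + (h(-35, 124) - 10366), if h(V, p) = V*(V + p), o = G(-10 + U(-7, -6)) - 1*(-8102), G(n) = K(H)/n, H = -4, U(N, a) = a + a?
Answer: -59167/11 ≈ -5378.8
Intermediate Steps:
U(N, a) = 2*a
G(n) = -4/n
o = 89124/11 (o = -4/(-10 + 2*(-6)) - 1*(-8102) = -4/(-10 - 12) + 8102 = -4/(-22) + 8102 = -4*(-1/22) + 8102 = 2/11 + 8102 = 89124/11 ≈ 8102.2)
o + (h(-35, 124) - 10366) = 89124/11 + (-35*(-35 + 124) - 10366) = 89124/11 + (-35*89 - 10366) = 89124/11 + (-3115 - 10366) = 89124/11 - 13481 = -59167/11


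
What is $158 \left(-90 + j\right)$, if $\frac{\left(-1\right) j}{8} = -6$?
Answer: $-6636$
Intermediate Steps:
$j = 48$ ($j = \left(-8\right) \left(-6\right) = 48$)
$158 \left(-90 + j\right) = 158 \left(-90 + 48\right) = 158 \left(-42\right) = -6636$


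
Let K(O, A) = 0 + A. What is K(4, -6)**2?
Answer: 36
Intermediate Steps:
K(O, A) = A
K(4, -6)**2 = (-6)**2 = 36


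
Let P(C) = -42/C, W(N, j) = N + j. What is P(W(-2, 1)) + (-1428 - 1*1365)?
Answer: -2751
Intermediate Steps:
P(W(-2, 1)) + (-1428 - 1*1365) = -42/(-2 + 1) + (-1428 - 1*1365) = -42/(-1) + (-1428 - 1365) = -42*(-1) - 2793 = 42 - 2793 = -2751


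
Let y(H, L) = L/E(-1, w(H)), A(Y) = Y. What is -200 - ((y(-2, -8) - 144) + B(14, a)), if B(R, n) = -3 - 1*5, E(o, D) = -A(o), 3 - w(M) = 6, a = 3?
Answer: -40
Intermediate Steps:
w(M) = -3 (w(M) = 3 - 1*6 = 3 - 6 = -3)
E(o, D) = -o
B(R, n) = -8 (B(R, n) = -3 - 5 = -8)
y(H, L) = L (y(H, L) = L/((-1*(-1))) = L/1 = L*1 = L)
-200 - ((y(-2, -8) - 144) + B(14, a)) = -200 - ((-8 - 144) - 8) = -200 - (-152 - 8) = -200 - 1*(-160) = -200 + 160 = -40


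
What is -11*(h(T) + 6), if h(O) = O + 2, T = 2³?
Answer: -176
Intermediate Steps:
T = 8
h(O) = 2 + O
-11*(h(T) + 6) = -11*((2 + 8) + 6) = -11*(10 + 6) = -11*16 = -176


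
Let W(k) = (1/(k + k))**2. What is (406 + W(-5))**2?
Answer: 1648441201/10000 ≈ 1.6484e+5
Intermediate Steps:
W(k) = 1/(4*k**2) (W(k) = (1/(2*k))**2 = 1/(4*k**2))
(406 + W(-5))**2 = (406 + (1/4)/(-5)**2)**2 = (406 + (1/4)*(1/25))**2 = (406 + 1/100)**2 = (40601/100)**2 = 1648441201/10000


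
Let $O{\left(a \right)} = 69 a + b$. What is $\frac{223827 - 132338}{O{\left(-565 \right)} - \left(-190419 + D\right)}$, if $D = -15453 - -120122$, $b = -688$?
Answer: $\frac{91489}{46077} \approx 1.9856$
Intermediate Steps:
$D = 104669$ ($D = -15453 + 120122 = 104669$)
$O{\left(a \right)} = -688 + 69 a$ ($O{\left(a \right)} = 69 a - 688 = -688 + 69 a$)
$\frac{223827 - 132338}{O{\left(-565 \right)} - \left(-190419 + D\right)} = \frac{223827 - 132338}{\left(-688 + 69 \left(-565\right)\right) + \left(190419 - 104669\right)} = \frac{91489}{\left(-688 - 38985\right) + \left(190419 - 104669\right)} = \frac{91489}{-39673 + 85750} = \frac{91489}{46077}$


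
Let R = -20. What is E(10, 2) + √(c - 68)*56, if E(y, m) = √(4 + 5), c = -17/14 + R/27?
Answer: 3 + 4*I*√1110606/9 ≈ 3.0 + 468.38*I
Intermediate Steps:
c = -739/378 (c = -17/14 - 20/27 = -739/378 ≈ -1.9550)
E(y, m) = 3 (E(y, m) = √9 = 3)
E(10, 2) + √(c - 68)*56 = 3 + √(-739/378 - 68)*56 = 3 + √(-26443/378)*56 = 3 + (I*√1110606/126)*56 = 3 + 4*I*√1110606/9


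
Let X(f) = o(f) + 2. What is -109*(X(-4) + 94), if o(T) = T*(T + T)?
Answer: -13952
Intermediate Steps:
o(T) = 2*T² (o(T) = T*(2*T) = 2*T²)
X(f) = 2 + 2*f² (X(f) = 2*f² + 2 = 2 + 2*f²)
-109*(X(-4) + 94) = -109*((2 + 2*(-4)²) + 94) = -109*((2 + 2*16) + 94) = -109*((2 + 32) + 94) = -109*(34 + 94) = -109*128 = -13952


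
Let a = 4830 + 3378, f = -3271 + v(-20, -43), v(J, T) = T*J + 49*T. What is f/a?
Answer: -251/456 ≈ -0.55044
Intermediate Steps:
v(J, T) = 49*T + J*T (v(J, T) = J*T + 49*T = 49*T + J*T)
f = -4518 (f = -3271 - 43*(49 - 20) = -3271 - 43*29 = -3271 - 1247 = -4518)
a = 8208
f/a = -4518/8208 = -4518*1/8208 = -251/456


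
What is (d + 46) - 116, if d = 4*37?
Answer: 78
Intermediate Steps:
d = 148
(d + 46) - 116 = (148 + 46) - 116 = 194 - 116 = 78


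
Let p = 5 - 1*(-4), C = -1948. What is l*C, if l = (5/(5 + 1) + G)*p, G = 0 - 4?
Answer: 55518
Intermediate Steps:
p = 9 (p = 5 + 4 = 9)
G = -4
l = -57/2 (l = (5/(5 + 1) - 4)*9 = (5/6 - 4)*9 = (5*(⅙) - 4)*9 = (⅚ - 4)*9 = -19/6*9 = -57/2 ≈ -28.500)
l*C = -57/2*(-1948) = 55518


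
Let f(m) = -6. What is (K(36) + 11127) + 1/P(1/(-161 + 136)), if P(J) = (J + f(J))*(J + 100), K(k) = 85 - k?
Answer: 4217251799/377349 ≈ 11176.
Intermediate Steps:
P(J) = (-6 + J)*(100 + J) (P(J) = (J - 6)*(J + 100) = (-6 + J)*(100 + J))
(K(36) + 11127) + 1/P(1/(-161 + 136)) = ((85 - 1*36) + 11127) + 1/(-600 + (1/(-161 + 136))² + 94/(-161 + 136)) = ((85 - 36) + 11127) + 1/(-600 + (1/(-25))² + 94/(-25)) = (49 + 11127) + 1/(-600 + (-1/25)² + 94*(-1/25)) = 11176 + 1/(-600 + 1/625 - 94/25) = 11176 + 1/(-377349/625) = 11176 - 625/377349 = 4217251799/377349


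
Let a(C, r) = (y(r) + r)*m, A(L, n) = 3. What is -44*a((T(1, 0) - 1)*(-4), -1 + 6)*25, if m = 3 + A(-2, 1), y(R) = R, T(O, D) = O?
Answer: -66000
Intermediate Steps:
m = 6 (m = 3 + 3 = 6)
a(C, r) = 12*r (a(C, r) = (r + r)*6 = (2*r)*6 = 12*r)
-44*a((T(1, 0) - 1)*(-4), -1 + 6)*25 = -528*(-1 + 6)*25 = -528*5*25 = -44*60*25 = -2640*25 = -66000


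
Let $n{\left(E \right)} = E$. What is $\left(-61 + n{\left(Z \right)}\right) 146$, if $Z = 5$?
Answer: $-8176$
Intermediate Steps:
$\left(-61 + n{\left(Z \right)}\right) 146 = \left(-61 + 5\right) 146 = \left(-56\right) 146 = -8176$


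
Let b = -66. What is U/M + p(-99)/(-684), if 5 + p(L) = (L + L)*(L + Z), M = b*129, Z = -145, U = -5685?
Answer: -22633181/323532 ≈ -69.957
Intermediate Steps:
M = -8514 (M = -66*129 = -8514)
p(L) = -5 + 2*L*(-145 + L) (p(L) = -5 + (L + L)*(L - 145) = -5 + (2*L)*(-145 + L) = -5 + 2*L*(-145 + L))
U/M + p(-99)/(-684) = -5685/(-8514) + (-5 - 290*(-99) + 2*(-99)²)/(-684) = -5685*(-1/8514) + (-5 + 28710 + 2*9801)*(-1/684) = 1895/2838 + (-5 + 28710 + 19602)*(-1/684) = 1895/2838 + 48307*(-1/684) = 1895/2838 - 48307/684 = -22633181/323532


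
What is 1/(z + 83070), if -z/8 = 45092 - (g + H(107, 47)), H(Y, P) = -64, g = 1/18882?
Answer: -9441/2626278494 ≈ -3.5948e-6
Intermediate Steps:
g = 1/18882 ≈ 5.2960e-5
z = -3410542364/9441 (z = -8*(45092 - (1/18882 - 64)) = -8*(45092 - 1*(-1208447/18882)) = -8*(45092 + 1208447/18882) = -8*852635591/18882 = -3410542364/9441 ≈ -3.6125e+5)
1/(z + 83070) = 1/(-3410542364/9441 + 83070) = 1/(-2626278494/9441) = -9441/2626278494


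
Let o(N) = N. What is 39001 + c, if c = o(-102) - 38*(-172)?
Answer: 45435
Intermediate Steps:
c = 6434 (c = -102 - 38*(-172) = -102 + 6536 = 6434)
39001 + c = 39001 + 6434 = 45435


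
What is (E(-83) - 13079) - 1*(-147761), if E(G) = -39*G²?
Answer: -133989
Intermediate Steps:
(E(-83) - 13079) - 1*(-147761) = (-39*(-83)² - 13079) - 1*(-147761) = (-39*6889 - 13079) + 147761 = (-268671 - 13079) + 147761 = -281750 + 147761 = -133989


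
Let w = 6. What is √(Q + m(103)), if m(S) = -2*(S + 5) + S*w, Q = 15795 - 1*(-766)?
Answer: √16963 ≈ 130.24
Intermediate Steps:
Q = 16561 (Q = 15795 + 766 = 16561)
m(S) = -10 + 4*S (m(S) = -2*(S + 5) + S*6 = -2*(5 + S) + 6*S = (-10 - 2*S) + 6*S = -10 + 4*S)
√(Q + m(103)) = √(16561 + (-10 + 4*103)) = √(16561 + (-10 + 412)) = √(16561 + 402) = √16963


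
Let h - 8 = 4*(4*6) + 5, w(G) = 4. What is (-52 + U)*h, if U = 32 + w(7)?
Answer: -1744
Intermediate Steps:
U = 36 (U = 32 + 4 = 36)
h = 109 (h = 8 + (4*(4*6) + 5) = 8 + (4*24 + 5) = 8 + (96 + 5) = 8 + 101 = 109)
(-52 + U)*h = (-52 + 36)*109 = -16*109 = -1744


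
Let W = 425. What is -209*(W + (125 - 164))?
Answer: -80674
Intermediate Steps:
-209*(W + (125 - 164)) = -209*(425 + (125 - 164)) = -209*(425 - 39) = -209*386 = -80674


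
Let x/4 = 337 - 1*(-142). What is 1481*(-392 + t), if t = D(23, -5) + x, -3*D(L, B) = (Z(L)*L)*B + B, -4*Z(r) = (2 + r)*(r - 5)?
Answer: -24763801/6 ≈ -4.1273e+6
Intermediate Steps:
Z(r) = -(-5 + r)*(2 + r)/4 (Z(r) = -(2 + r)*(r - 5)/4 = -(2 + r)*(-5 + r)/4 = -(-5 + r)*(2 + r)/4)
x = 1916 (x = 4*(337 - 1*(-142)) = 4*(337 + 142) = 4*479 = 1916)
D(L, B) = -B/3 - B*L*(5/2 - L²/4 + 3*L/4)/3 (D(L, B) = -(((5/2 - L²/4 + 3*L/4)*L)*B + B)/3 = -((L*(5/2 - L²/4 + 3*L/4))*B + B)/3 = -(B*L*(5/2 - L²/4 + 3*L/4) + B)/3 = -(B + B*L*(5/2 - L²/4 + 3*L/4))/3 = -B/3 - B*L*(5/2 - L²/4 + 3*L/4)/3)
t = -14369/6 (t = -1/12*(-5)*(4 + 23*(10 - 1*23² + 3*23)) + 1916 = -1/12*(-5)*(4 + 23*(10 - 1*529 + 69)) + 1916 = -1/12*(-5)*(4 + 23*(10 - 529 + 69)) + 1916 = -1/12*(-5)*(4 + 23*(-450)) + 1916 = -1/12*(-5)*(4 - 10350) + 1916 = -1/12*(-5)*(-10346) + 1916 = -25865/6 + 1916 = -14369/6 ≈ -2394.8)
1481*(-392 + t) = 1481*(-392 - 14369/6) = 1481*(-16721/6) = -24763801/6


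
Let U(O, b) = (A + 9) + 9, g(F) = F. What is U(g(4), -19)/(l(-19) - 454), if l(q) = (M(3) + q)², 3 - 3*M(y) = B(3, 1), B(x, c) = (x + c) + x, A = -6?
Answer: -108/365 ≈ -0.29589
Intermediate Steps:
B(x, c) = c + 2*x (B(x, c) = (c + x) + x = c + 2*x)
M(y) = -4/3 (M(y) = 1 - (1 + 2*3)/3 = 1 - (1 + 6)/3 = 1 - ⅓*7 = 1 - 7/3 = -4/3)
U(O, b) = 12 (U(O, b) = (-6 + 9) + 9 = 3 + 9 = 12)
l(q) = (-4/3 + q)²
U(g(4), -19)/(l(-19) - 454) = 12/((-4 + 3*(-19))²/9 - 454) = 12/((-4 - 57)²/9 - 454) = 12/((⅑)*(-61)² - 454) = 12/((⅑)*3721 - 454) = 12/(3721/9 - 454) = 12/(-365/9) = 12*(-9/365) = -108/365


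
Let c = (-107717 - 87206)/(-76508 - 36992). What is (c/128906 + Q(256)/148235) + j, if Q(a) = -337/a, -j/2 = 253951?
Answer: -7049846297461016169383/13880327893024000 ≈ -5.0790e+5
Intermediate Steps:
c = 194923/113500 (c = -194923/(-113500) = -194923*(-1/113500) = 194923/113500 ≈ 1.7174)
j = -507902 (j = -2*253951 = -507902)
(c/128906 + Q(256)/148235) + j = ((194923/113500)/128906 - 337/256/148235) - 507902 = ((194923/113500)*(1/128906) - 337*1/256*(1/148235)) - 507902 = (194923/14630831000 - 337/256*1/148235) - 507902 = (194923/14630831000 - 337/37948160) - 507902 = 61659478617/13880327893024000 - 507902 = -7049846297461016169383/13880327893024000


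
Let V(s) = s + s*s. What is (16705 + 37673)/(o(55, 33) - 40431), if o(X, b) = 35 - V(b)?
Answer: -27189/20759 ≈ -1.3097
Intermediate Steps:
V(s) = s + s²
o(X, b) = 35 - b*(1 + b)
(16705 + 37673)/(o(55, 33) - 40431) = (16705 + 37673)/((35 - 1*33*(1 + 33)) - 40431) = 54378/((35 - 1*33*34) - 40431) = 54378/((35 - 1122) - 40431) = 54378/(-1087 - 40431) = 54378/(-41518) = 54378*(-1/41518) = -27189/20759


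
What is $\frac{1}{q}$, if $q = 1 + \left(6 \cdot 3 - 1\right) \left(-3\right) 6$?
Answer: $- \frac{1}{305} \approx -0.0032787$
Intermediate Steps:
$q = -305$ ($q = 1 + \left(18 - 1\right) \left(-3\right) 6 = 1 + 17 \left(-3\right) 6 = 1 - 306 = -305$)
$\frac{1}{q} = \frac{1}{-305} = - \frac{1}{305}$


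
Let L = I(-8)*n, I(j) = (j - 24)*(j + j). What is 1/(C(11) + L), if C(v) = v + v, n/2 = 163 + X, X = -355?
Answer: -1/196586 ≈ -5.0868e-6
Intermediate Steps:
n = -384 (n = 2*(163 - 355) = 2*(-192) = -384)
I(j) = 2*j*(-24 + j) (I(j) = (-24 + j)*(2*j) = 2*j*(-24 + j))
C(v) = 2*v
L = -196608 (L = (2*(-8)*(-24 - 8))*(-384) = (2*(-8)*(-32))*(-384) = 512*(-384) = -196608)
1/(C(11) + L) = 1/(2*11 - 196608) = 1/(22 - 196608) = 1/(-196586) = -1/196586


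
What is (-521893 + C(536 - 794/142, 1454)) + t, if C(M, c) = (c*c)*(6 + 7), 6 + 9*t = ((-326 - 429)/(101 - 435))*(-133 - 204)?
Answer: 81046358251/3006 ≈ 2.6962e+7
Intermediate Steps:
t = -256439/3006 (t = -⅔ + (((-326 - 429)/(101 - 435))*(-133 - 204))/9 = -⅔ + (-755/(-334)*(-337))/9 = -⅔ + (-755*(-1/334)*(-337))/9 = -⅔ + ((755/334)*(-337))/9 = -⅔ + (⅑)*(-254435/334) = -⅔ - 254435/3006 = -256439/3006 ≈ -85.309)
C(M, c) = 13*c² (C(M, c) = c²*13 = 13*c²)
(-521893 + C(536 - 794/142, 1454)) + t = (-521893 + 13*1454²) - 256439/3006 = (-521893 + 13*2114116) - 256439/3006 = (-521893 + 27483508) - 256439/3006 = 26961615 - 256439/3006 = 81046358251/3006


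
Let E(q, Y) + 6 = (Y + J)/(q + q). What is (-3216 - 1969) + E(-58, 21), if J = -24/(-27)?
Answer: -5419601/1044 ≈ -5191.2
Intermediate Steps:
J = 8/9 (J = -24*(-1/27) = 8/9 ≈ 0.88889)
E(q, Y) = -6 + (8/9 + Y)/(2*q) (E(q, Y) = -6 + (Y + 8/9)/(q + q) = -6 + (8/9 + Y)/((2*q)) = -6 + (8/9 + Y)*(1/(2*q)) = -6 + (8/9 + Y)/(2*q))
(-3216 - 1969) + E(-58, 21) = (-3216 - 1969) + (1/18)*(8 - 108*(-58) + 9*21)/(-58) = -5185 + (1/18)*(-1/58)*(8 + 6264 + 189) = -5185 + (1/18)*(-1/58)*6461 = -5185 - 6461/1044 = -5419601/1044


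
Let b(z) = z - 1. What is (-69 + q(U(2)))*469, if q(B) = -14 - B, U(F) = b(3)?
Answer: -39865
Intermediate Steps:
b(z) = -1 + z
U(F) = 2 (U(F) = -1 + 3 = 2)
(-69 + q(U(2)))*469 = (-69 + (-14 - 1*2))*469 = (-69 + (-14 - 2))*469 = (-69 - 16)*469 = -85*469 = -39865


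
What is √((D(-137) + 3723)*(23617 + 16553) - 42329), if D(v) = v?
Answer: √144007291 ≈ 12000.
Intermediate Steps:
√((D(-137) + 3723)*(23617 + 16553) - 42329) = √((-137 + 3723)*(23617 + 16553) - 42329) = √(3586*40170 - 42329) = √(144049620 - 42329) = √144007291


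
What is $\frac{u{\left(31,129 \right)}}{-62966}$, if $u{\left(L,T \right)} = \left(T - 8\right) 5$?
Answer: $- \frac{605}{62966} \approx -0.0096084$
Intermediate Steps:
$u{\left(L,T \right)} = -40 + 5 T$ ($u{\left(L,T \right)} = \left(-8 + T\right) 5 = -40 + 5 T$)
$\frac{u{\left(31,129 \right)}}{-62966} = \frac{-40 + 5 \cdot 129}{-62966} = \left(-40 + 645\right) \left(- \frac{1}{62966}\right) = 605 \left(- \frac{1}{62966}\right) = - \frac{605}{62966}$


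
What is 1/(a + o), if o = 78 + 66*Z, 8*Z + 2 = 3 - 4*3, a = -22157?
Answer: -4/88679 ≈ -4.5107e-5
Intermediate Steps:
Z = -11/8 (Z = -¼ + (3 - 4*3)/8 = -¼ + (3 - 12)/8 = -¼ + (⅛)*(-9) = -¼ - 9/8 = -11/8 ≈ -1.3750)
o = -51/4 (o = 78 + 66*(-11/8) = 78 - 363/4 = -51/4 ≈ -12.750)
1/(a + o) = 1/(-22157 - 51/4) = 1/(-88679/4) = -4/88679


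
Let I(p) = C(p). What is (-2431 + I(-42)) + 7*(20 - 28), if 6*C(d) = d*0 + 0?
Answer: -2487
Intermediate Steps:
C(d) = 0 (C(d) = (d*0 + 0)/6 = (0 + 0)/6 = (1/6)*0 = 0)
I(p) = 0
(-2431 + I(-42)) + 7*(20 - 28) = (-2431 + 0) + 7*(20 - 28) = -2431 + 7*(-8) = -2431 - 56 = -2487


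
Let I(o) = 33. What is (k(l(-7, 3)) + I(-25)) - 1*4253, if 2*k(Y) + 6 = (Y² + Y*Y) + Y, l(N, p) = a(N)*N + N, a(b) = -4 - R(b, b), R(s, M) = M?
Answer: -3453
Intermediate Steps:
a(b) = -4 - b
l(N, p) = N + N*(-4 - N) (l(N, p) = (-4 - N)*N + N = N*(-4 - N) + N = N + N*(-4 - N))
k(Y) = -3 + Y² + Y/2 (k(Y) = -3 + ((Y² + Y*Y) + Y)/2 = -3 + ((Y² + Y²) + Y)/2 = -3 + (2*Y² + Y)/2 = -3 + (Y + 2*Y²)/2 = -3 + (Y² + Y/2) = -3 + Y² + Y/2)
(k(l(-7, 3)) + I(-25)) - 1*4253 = ((-3 + (-1*(-7)*(3 - 7))² + (-1*(-7)*(3 - 7))/2) + 33) - 1*4253 = ((-3 + (-1*(-7)*(-4))² + (-1*(-7)*(-4))/2) + 33) - 4253 = ((-3 + (-28)² + (½)*(-28)) + 33) - 4253 = ((-3 + 784 - 14) + 33) - 4253 = (767 + 33) - 4253 = 800 - 4253 = -3453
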